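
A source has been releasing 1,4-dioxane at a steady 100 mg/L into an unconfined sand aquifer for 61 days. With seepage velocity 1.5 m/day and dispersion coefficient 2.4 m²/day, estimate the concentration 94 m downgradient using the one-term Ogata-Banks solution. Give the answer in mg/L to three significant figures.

44.2 mg/L

For a continuous step input, C/C₀ ≈ ½·erfc((x−vt)/(2√(Dt))).
vt = 1.5 × 61 = 91.5 m and 2√(Dt) = 2√(2.4 × 61) = 24.20 m.
Argument (x−vt)/(2√(Dt)) = (94 − 91.5)/24.20 = 0.1033; ½·erfc(0.1033) = 0.4419.
C = 100 × 0.4419 = 44.2 mg/L.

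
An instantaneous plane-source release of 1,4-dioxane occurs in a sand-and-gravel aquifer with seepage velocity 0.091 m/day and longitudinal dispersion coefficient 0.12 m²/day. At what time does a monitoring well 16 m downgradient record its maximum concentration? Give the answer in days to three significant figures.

For the 1D instantaneous-source solution, setting ∂C/∂t = 0 at fixed x gives v²t² + 2Dt − x² = 0, so t = (√(D² + v²x²) − D)/v².
√(D² + v²x²) = √(0.12² + 0.091² × 16²) = 1.461; v² = 0.008281.
t = (1.461 − 0.12)/0.008281 = 162 days (vs. the pure-advection estimate x/v = 176 d).

162 days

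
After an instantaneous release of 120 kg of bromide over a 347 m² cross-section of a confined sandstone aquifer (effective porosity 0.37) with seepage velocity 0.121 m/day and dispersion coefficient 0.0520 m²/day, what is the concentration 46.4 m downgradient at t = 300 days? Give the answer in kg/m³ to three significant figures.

For an instantaneous plane source, C(x,t) = M/(n_e·A·√(4πDt)) · exp(−(x−vt)²/(4Dt)), with n_e·A the pore (flow) area.
Plume center vt = 0.121 × 300 = 36.3 m, so the well at 46.4 m is 10.1 m downgradient of the peak.
√(4πDt) = 14.00 m, giving peak height M/(n_e·A·√(4πDt)) = 120/(0.37 × 347 × 14.00) = 0.06676 kg/m³.
(x−vt)²/(4Dt) = (10.1)²/(4 × 0.0520 × 300) = 1.635; exp(−1.635) = 0.1950.
C = 0.06676 × 0.1950 = 0.0130 kg/m³.

0.0130 kg/m³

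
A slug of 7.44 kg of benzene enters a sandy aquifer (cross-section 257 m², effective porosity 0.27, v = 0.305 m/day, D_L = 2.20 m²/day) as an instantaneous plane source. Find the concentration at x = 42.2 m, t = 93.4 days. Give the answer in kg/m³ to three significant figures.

0.00168 kg/m³

For an instantaneous plane source, C(x,t) = M/(n_e·A·√(4πDt)) · exp(−(x−vt)²/(4Dt)), with n_e·A the pore (flow) area.
Plume center vt = 0.305 × 93.4 = 28.487 m, so the well at 42.2 m is 13.713 m downgradient of the peak.
√(4πDt) = 50.81 m, giving peak height M/(n_e·A·√(4πDt)) = 7.44/(0.27 × 257 × 50.81) = 0.002110 kg/m³.
(x−vt)²/(4Dt) = (13.713)²/(4 × 2.20 × 93.4) = 0.2288; exp(−0.2288) = 0.7955.
C = 0.002110 × 0.7955 = 0.00168 kg/m³.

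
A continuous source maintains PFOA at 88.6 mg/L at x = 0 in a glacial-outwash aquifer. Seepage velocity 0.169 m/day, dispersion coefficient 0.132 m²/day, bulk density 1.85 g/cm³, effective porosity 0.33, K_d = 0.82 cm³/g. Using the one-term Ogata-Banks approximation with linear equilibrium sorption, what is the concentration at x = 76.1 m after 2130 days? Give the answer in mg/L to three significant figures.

10.6 mg/L

Retardation factor R = 1 + ρ_b·K_d/n = 1 + 1.85 × 0.82/0.33 = 5.597.
Sorption retards both mechanisms: v_R = v/R = 0.03019 m/day, D_R = D/R = 0.02358 m²/day.
v_R·t = 0.03019 × 2130 = 64.3047 m; 2√(D_R t) = 14.17 m; argument = (76.1 − 64.3047)/14.17 = 0.8324.
C = C₀ × ½·erfc(0.8324) = 88.6 × 0.1196 = 10.6 mg/L.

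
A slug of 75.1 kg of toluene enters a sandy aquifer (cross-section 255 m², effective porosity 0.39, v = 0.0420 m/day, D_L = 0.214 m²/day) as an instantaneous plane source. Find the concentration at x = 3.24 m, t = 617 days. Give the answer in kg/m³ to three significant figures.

For an instantaneous plane source, C(x,t) = M/(n_e·A·√(4πDt)) · exp(−(x−vt)²/(4Dt)), with n_e·A the pore (flow) area.
Plume center vt = 0.0420 × 617 = 25.914 m, so the well at 3.24 m is 22.674 m upgradient of the peak.
√(4πDt) = 40.73 m, giving peak height M/(n_e·A·√(4πDt)) = 75.1/(0.39 × 255 × 40.73) = 0.01854 kg/m³.
(x−vt)²/(4Dt) = (-22.674)²/(4 × 0.214 × 617) = 0.9734; exp(−0.9734) = 0.3778.
C = 0.01854 × 0.3778 = 0.00700 kg/m³.

0.00700 kg/m³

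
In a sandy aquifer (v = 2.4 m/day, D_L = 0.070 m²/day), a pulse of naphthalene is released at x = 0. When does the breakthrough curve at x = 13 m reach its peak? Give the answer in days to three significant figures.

For the 1D instantaneous-source solution, setting ∂C/∂t = 0 at fixed x gives v²t² + 2Dt − x² = 0, so t = (√(D² + v²x²) − D)/v².
√(D² + v²x²) = √(0.070² + 2.4² × 13²) = 31.20; v² = 5.76.
t = (31.20 − 0.070)/5.76 = 5.40 days (vs. the pure-advection estimate x/v = 5.42 d).

5.40 days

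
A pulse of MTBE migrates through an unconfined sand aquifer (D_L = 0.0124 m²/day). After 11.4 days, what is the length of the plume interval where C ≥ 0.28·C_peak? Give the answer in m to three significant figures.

The plume is Gaussian with σ = √(2Dt) = √(2 × 0.0124 × 11.4) = 0.5317 m.
C/C_peak = exp(−Δx²/(2σ²)) = 0.28 ⇒ Δx = σ·√(−2 ln 0.28) = 0.5317 × 1.596 = 0.8486 m.
Width = 2Δx = 1.70 m.

1.70 m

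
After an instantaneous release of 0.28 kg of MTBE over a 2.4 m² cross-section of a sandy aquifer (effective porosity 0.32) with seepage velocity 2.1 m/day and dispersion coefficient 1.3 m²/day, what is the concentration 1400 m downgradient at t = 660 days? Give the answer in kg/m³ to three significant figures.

For an instantaneous plane source, C(x,t) = M/(n_e·A·√(4πDt)) · exp(−(x−vt)²/(4Dt)), with n_e·A the pore (flow) area.
Plume center vt = 2.1 × 660 = 1386 m, so the well at 1400 m is 14 m downgradient of the peak.
√(4πDt) = 103.8 m, giving peak height M/(n_e·A·√(4πDt)) = 0.28/(0.32 × 2.4 × 103.8) = 0.003512 kg/m³.
(x−vt)²/(4Dt) = (14)²/(4 × 1.3 × 660) = 0.05711; exp(−0.05711) = 0.9445.
C = 0.003512 × 0.9445 = 0.00332 kg/m³.

0.00332 kg/m³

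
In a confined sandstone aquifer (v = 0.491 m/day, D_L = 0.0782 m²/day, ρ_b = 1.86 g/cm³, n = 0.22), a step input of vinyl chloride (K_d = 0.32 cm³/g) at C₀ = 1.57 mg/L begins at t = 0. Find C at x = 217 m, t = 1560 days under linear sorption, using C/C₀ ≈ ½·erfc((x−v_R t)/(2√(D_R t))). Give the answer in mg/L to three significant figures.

Retardation factor R = 1 + ρ_b·K_d/n = 1 + 1.86 × 0.32/0.22 = 3.705.
Sorption retards both mechanisms: v_R = v/R = 0.1325 m/day, D_R = D/R = 0.02111 m²/day.
v_R·t = 0.1325 × 1560 = 206.7 m; 2√(D_R t) = 11.48 m; argument = (217 − 206.7)/11.48 = 0.8972.
C = C₀ × ½·erfc(0.8972) = 1.57 × 0.1023 = 0.161 mg/L.

0.161 mg/L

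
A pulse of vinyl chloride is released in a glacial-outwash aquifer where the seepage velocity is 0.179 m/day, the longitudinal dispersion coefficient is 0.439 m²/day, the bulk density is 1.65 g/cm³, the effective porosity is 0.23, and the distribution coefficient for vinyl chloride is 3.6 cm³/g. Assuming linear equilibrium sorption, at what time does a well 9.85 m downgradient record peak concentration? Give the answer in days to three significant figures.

Retardation factor R = 1 + ρ_b·K_d/n = 1 + 1.65 × 3.6/0.23 = 26.83.
Sorption retards both mechanisms: v_R = v/R = 0.006672 m/day, D_R = D/R = 0.01636 m²/day.
Peak time from v_R²t² + 2D_R t − x² = 0: t = (√(D_R² + v_R²x²) − D_R)/v_R².
√(D_R² + v_R²x²) = √(0.01636² + 0.006672² × 9.85²) = 0.06772; v_R² = 4.452e-05.
t = (0.06772 − 0.01636)/4.452e-05 = 1150 days.

1150 days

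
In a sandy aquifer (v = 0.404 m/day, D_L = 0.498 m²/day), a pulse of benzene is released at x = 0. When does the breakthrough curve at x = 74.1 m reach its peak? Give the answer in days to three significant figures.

For the 1D instantaneous-source solution, setting ∂C/∂t = 0 at fixed x gives v²t² + 2Dt − x² = 0, so t = (√(D² + v²x²) − D)/v².
√(D² + v²x²) = √(0.498² + 0.404² × 74.1²) = 29.94; v² = 0.163216.
t = (29.94 − 0.498)/0.163216 = 180 days (vs. the pure-advection estimate x/v = 183 d).

180 days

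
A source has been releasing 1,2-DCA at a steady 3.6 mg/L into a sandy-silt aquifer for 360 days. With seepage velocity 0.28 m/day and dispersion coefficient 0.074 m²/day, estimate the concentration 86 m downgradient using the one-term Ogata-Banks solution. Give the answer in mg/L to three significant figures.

3.52 mg/L

For a continuous step input, C/C₀ ≈ ½·erfc((x−vt)/(2√(Dt))).
vt = 0.28 × 360 = 100.8 m and 2√(Dt) = 2√(0.074 × 360) = 10.32 m.
Argument (x−vt)/(2√(Dt)) = (86 − 100.8)/10.32 = -1.434; ½·erfc(-1.434) = 0.9787.
C = 3.6 × 0.9787 = 3.52 mg/L.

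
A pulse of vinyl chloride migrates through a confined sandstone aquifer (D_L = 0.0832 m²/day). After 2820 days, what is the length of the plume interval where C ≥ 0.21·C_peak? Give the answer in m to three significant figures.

76.5 m

The plume is Gaussian with σ = √(2Dt) = √(2 × 0.0832 × 2820) = 21.66 m.
C/C_peak = exp(−Δx²/(2σ²)) = 0.21 ⇒ Δx = σ·√(−2 ln 0.21) = 21.66 × 1.767 = 38.27 m.
Width = 2Δx = 76.5 m.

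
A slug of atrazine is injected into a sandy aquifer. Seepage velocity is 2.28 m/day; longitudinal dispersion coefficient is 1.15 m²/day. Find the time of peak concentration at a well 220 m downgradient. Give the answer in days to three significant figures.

For the 1D instantaneous-source solution, setting ∂C/∂t = 0 at fixed x gives v²t² + 2Dt − x² = 0, so t = (√(D² + v²x²) − D)/v².
√(D² + v²x²) = √(1.15² + 2.28² × 220²) = 501.6; v² = 5.1984.
t = (501.6 − 1.15)/5.1984 = 96.3 days (vs. the pure-advection estimate x/v = 96.5 d).

96.3 days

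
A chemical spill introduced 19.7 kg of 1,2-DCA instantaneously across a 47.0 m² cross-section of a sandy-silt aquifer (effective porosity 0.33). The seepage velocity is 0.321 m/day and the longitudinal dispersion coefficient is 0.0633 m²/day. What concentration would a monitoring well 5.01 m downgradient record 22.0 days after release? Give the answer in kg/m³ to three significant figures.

0.143 kg/m³

For an instantaneous plane source, C(x,t) = M/(n_e·A·√(4πDt)) · exp(−(x−vt)²/(4Dt)), with n_e·A the pore (flow) area.
Plume center vt = 0.321 × 22.0 = 7.062 m, so the well at 5.01 m is 2.052 m upgradient of the peak.
√(4πDt) = 4.183 m, giving peak height M/(n_e·A·√(4πDt)) = 19.7/(0.33 × 47.0 × 4.183) = 0.3036 kg/m³.
(x−vt)²/(4Dt) = (-2.052)²/(4 × 0.0633 × 22.0) = 0.7559; exp(−0.7559) = 0.4696.
C = 0.3036 × 0.4696 = 0.143 kg/m³.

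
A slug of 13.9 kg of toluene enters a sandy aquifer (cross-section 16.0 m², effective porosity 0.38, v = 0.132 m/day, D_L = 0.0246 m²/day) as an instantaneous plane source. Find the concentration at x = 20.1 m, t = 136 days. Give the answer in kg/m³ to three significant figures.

For an instantaneous plane source, C(x,t) = M/(n_e·A·√(4πDt)) · exp(−(x−vt)²/(4Dt)), with n_e·A the pore (flow) area.
Plume center vt = 0.132 × 136 = 17.952 m, so the well at 20.1 m is 2.148 m downgradient of the peak.
√(4πDt) = 6.484 m, giving peak height M/(n_e·A·√(4πDt)) = 13.9/(0.38 × 16.0 × 6.484) = 0.3526 kg/m³.
(x−vt)²/(4Dt) = (2.148)²/(4 × 0.0246 × 136) = 0.3448; exp(−0.3448) = 0.7084.
C = 0.3526 × 0.7084 = 0.250 kg/m³.

0.250 kg/m³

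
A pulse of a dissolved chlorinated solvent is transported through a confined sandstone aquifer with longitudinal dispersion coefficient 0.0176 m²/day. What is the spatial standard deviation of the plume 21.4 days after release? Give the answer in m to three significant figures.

Dispersive spreading gives a Gaussian with σ² = 2Dt; advection only shifts the center.
σ = √(2 × 0.0176 × 21.4) = 0.868 m.

0.868 m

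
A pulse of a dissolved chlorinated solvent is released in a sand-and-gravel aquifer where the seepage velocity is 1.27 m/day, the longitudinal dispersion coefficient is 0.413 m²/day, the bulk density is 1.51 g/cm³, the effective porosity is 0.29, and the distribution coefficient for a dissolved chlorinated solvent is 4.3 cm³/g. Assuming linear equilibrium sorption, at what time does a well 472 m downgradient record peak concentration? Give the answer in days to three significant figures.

8690 days

Retardation factor R = 1 + ρ_b·K_d/n = 1 + 1.51 × 4.3/0.29 = 23.39.
Sorption retards both mechanisms: v_R = v/R = 0.05430 m/day, D_R = D/R = 0.01766 m²/day.
Peak time from v_R²t² + 2D_R t − x² = 0: t = (√(D_R² + v_R²x²) − D_R)/v_R².
√(D_R² + v_R²x²) = √(0.01766² + 0.05430² × 472²) = 25.63; v_R² = 0.002948.
t = (25.63 − 0.01766)/0.002948 = 8690 days.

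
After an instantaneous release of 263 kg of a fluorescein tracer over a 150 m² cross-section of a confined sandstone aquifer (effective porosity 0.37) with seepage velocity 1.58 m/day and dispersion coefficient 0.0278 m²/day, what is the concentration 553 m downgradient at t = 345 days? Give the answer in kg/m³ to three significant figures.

For an instantaneous plane source, C(x,t) = M/(n_e·A·√(4πDt)) · exp(−(x−vt)²/(4Dt)), with n_e·A the pore (flow) area.
Plume center vt = 1.58 × 345 = 545.1 m, so the well at 553 m is 7.9 m downgradient of the peak.
√(4πDt) = 10.98 m, giving peak height M/(n_e·A·√(4πDt)) = 263/(0.37 × 150 × 10.98) = 0.4316 kg/m³.
(x−vt)²/(4Dt) = (7.9)²/(4 × 0.0278 × 345) = 1.627; exp(−1.627) = 0.1965.
C = 0.4316 × 0.1965 = 0.0848 kg/m³.

0.0848 kg/m³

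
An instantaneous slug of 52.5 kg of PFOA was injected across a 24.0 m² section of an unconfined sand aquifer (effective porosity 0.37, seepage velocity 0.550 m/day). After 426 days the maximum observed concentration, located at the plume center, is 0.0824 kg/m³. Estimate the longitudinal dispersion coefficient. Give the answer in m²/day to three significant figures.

0.962 m²/day

At the plume center C_max = M/(n_e·A·√(4πDt)), so D = M²/(4πt·(n_e·A·C_max)²).
n_e·A·C_max = 0.37 × 24.0 × 0.0824 = 0.7317 kg/m.
D = 52.5²/(4π × 426 × 0.7317²) = 0.962 m²/day.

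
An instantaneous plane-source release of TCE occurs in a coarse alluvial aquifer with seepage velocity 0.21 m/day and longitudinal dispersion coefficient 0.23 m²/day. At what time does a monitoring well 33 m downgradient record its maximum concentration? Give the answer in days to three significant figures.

For the 1D instantaneous-source solution, setting ∂C/∂t = 0 at fixed x gives v²t² + 2Dt − x² = 0, so t = (√(D² + v²x²) − D)/v².
√(D² + v²x²) = √(0.23² + 0.21² × 33²) = 6.934; v² = 0.0441.
t = (6.934 − 0.23)/0.0441 = 152 days (vs. the pure-advection estimate x/v = 157 d).

152 days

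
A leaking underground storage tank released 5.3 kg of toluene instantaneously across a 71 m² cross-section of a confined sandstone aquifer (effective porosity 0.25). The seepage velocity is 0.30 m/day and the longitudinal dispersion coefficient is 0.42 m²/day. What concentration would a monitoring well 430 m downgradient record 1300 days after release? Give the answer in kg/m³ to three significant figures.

0.00173 kg/m³

For an instantaneous plane source, C(x,t) = M/(n_e·A·√(4πDt)) · exp(−(x−vt)²/(4Dt)), with n_e·A the pore (flow) area.
Plume center vt = 0.30 × 1300 = 390 m, so the well at 430 m is 40 m downgradient of the peak.
√(4πDt) = 82.83 m, giving peak height M/(n_e·A·√(4πDt)) = 5.3/(0.25 × 71 × 82.83) = 0.003605 kg/m³.
(x−vt)²/(4Dt) = (40)²/(4 × 0.42 × 1300) = 0.7326; exp(−0.7326) = 0.4807.
C = 0.003605 × 0.4807 = 0.00173 kg/m³.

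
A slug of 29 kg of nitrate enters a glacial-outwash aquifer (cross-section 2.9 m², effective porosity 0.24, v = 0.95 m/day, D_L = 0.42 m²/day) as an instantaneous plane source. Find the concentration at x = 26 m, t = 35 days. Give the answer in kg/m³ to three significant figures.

For an instantaneous plane source, C(x,t) = M/(n_e·A·√(4πDt)) · exp(−(x−vt)²/(4Dt)), with n_e·A the pore (flow) area.
Plume center vt = 0.95 × 35 = 33.25 m, so the well at 26 m is 7.25 m upgradient of the peak.
√(4πDt) = 13.59 m, giving peak height M/(n_e·A·√(4πDt)) = 29/(0.24 × 2.9 × 13.59) = 3.066 kg/m³.
(x−vt)²/(4Dt) = (-7.25)²/(4 × 0.42 × 35) = 0.8939; exp(−0.8939) = 0.4091.
C = 3.066 × 0.4091 = 1.25 kg/m³.

1.25 kg/m³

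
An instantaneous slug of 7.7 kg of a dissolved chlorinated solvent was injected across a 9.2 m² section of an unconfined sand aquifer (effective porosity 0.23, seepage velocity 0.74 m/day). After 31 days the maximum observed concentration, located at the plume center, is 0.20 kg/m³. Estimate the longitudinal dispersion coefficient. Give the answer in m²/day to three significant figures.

0.850 m²/day

At the plume center C_max = M/(n_e·A·√(4πDt)), so D = M²/(4πt·(n_e·A·C_max)²).
n_e·A·C_max = 0.23 × 9.2 × 0.20 = 0.4232 kg/m.
D = 7.7²/(4π × 31 × 0.4232²) = 0.850 m²/day.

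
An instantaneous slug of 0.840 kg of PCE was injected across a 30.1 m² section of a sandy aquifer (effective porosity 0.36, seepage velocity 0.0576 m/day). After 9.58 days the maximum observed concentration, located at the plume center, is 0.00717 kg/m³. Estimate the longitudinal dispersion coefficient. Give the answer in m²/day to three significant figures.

At the plume center C_max = M/(n_e·A·√(4πDt)), so D = M²/(4πt·(n_e·A·C_max)²).
n_e·A·C_max = 0.36 × 30.1 × 0.00717 = 0.07769 kg/m.
D = 0.840²/(4π × 9.58 × 0.07769²) = 0.971 m²/day.

0.971 m²/day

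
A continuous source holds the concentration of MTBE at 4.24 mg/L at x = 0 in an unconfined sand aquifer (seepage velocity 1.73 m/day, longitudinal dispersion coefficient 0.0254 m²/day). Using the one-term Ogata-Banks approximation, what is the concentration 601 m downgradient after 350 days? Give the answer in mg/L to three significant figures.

For a continuous step input, C/C₀ ≈ ½·erfc((x−vt)/(2√(Dt))).
vt = 1.73 × 350 = 605.5 m and 2√(Dt) = 2√(0.0254 × 350) = 5.963 m.
Argument (x−vt)/(2√(Dt)) = (601 − 605.5)/5.963 = -0.7547; ½·erfc(-0.7547) = 0.8571.
C = 4.24 × 0.8571 = 3.63 mg/L.

3.63 mg/L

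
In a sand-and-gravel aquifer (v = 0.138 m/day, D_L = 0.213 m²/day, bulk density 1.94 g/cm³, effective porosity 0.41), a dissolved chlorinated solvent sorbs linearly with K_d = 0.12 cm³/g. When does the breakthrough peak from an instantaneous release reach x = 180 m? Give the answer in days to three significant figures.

Retardation factor R = 1 + ρ_b·K_d/n = 1 + 1.94 × 0.12/0.41 = 1.568.
Sorption retards both mechanisms: v_R = v/R = 0.08801 m/day, D_R = D/R = 0.1358 m²/day.
Peak time from v_R²t² + 2D_R t − x² = 0: t = (√(D_R² + v_R²x²) − D_R)/v_R².
√(D_R² + v_R²x²) = √(0.1358² + 0.08801² × 180²) = 15.84; v_R² = 0.007746.
t = (15.84 − 0.1358)/0.007746 = 2030 days.

2030 days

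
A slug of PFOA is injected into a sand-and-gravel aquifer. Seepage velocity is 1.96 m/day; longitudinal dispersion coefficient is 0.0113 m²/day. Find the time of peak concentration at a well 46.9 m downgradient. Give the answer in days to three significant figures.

For the 1D instantaneous-source solution, setting ∂C/∂t = 0 at fixed x gives v²t² + 2Dt − x² = 0, so t = (√(D² + v²x²) − D)/v².
√(D² + v²x²) = √(0.0113² + 1.96² × 46.9²) = 91.92; v² = 3.8416.
t = (91.92 − 0.0113)/3.8416 = 23.9 days (vs. the pure-advection estimate x/v = 23.9 d).

23.9 days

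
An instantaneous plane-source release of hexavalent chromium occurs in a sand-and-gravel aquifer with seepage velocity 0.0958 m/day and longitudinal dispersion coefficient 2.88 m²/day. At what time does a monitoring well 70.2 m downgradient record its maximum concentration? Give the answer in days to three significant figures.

For the 1D instantaneous-source solution, setting ∂C/∂t = 0 at fixed x gives v²t² + 2Dt − x² = 0, so t = (√(D² + v²x²) − D)/v².
√(D² + v²x²) = √(2.88² + 0.0958² × 70.2²) = 7.316; v² = 0.00917764.
t = (7.316 − 2.88)/0.00917764 = 483 days (vs. the pure-advection estimate x/v = 733 d).

483 days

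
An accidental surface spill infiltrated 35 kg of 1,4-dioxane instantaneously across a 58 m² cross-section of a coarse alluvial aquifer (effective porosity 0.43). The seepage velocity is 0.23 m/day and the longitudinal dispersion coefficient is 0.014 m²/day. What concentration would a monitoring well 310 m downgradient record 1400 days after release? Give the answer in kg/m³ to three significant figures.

0.0142 kg/m³

For an instantaneous plane source, C(x,t) = M/(n_e·A·√(4πDt)) · exp(−(x−vt)²/(4Dt)), with n_e·A the pore (flow) area.
Plume center vt = 0.23 × 1400 = 322 m, so the well at 310 m is 12 m upgradient of the peak.
√(4πDt) = 15.69 m, giving peak height M/(n_e·A·√(4πDt)) = 35/(0.43 × 58 × 15.69) = 0.08944 kg/m³.
(x−vt)²/(4Dt) = (-12)²/(4 × 0.014 × 1400) = 1.837; exp(−1.837) = 0.1593.
C = 0.08944 × 0.1593 = 0.0142 kg/m³.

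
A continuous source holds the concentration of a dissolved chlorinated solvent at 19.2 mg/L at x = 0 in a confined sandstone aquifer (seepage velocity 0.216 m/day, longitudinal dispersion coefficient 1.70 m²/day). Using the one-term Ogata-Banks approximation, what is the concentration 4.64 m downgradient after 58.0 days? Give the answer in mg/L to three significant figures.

13.7 mg/L

For a continuous step input, C/C₀ ≈ ½·erfc((x−vt)/(2√(Dt))).
vt = 0.216 × 58.0 = 12.528 m and 2√(Dt) = 2√(1.70 × 58.0) = 19.86 m.
Argument (x−vt)/(2√(Dt)) = (4.64 − 12.528)/19.86 = -0.3972; ½·erfc(-0.3972) = 0.7128.
C = 19.2 × 0.7128 = 13.7 mg/L.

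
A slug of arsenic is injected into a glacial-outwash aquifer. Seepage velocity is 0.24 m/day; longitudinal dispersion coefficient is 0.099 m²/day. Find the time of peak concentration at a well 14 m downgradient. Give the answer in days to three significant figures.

For the 1D instantaneous-source solution, setting ∂C/∂t = 0 at fixed x gives v²t² + 2Dt − x² = 0, so t = (√(D² + v²x²) − D)/v².
√(D² + v²x²) = √(0.099² + 0.24² × 14²) = 3.361; v² = 0.0576.
t = (3.361 − 0.099)/0.0576 = 56.6 days (vs. the pure-advection estimate x/v = 58.3 d).

56.6 days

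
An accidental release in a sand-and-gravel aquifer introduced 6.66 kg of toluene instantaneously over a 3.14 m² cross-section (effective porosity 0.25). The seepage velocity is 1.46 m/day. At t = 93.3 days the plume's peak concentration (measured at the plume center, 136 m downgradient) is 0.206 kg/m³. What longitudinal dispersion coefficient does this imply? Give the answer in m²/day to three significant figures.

At the plume center C_max = M/(n_e·A·√(4πDt)), so D = M²/(4πt·(n_e·A·C_max)²).
n_e·A·C_max = 0.25 × 3.14 × 0.206 = 0.1617 kg/m.
D = 6.66²/(4π × 93.3 × 0.1617²) = 1.45 m²/day.

1.45 m²/day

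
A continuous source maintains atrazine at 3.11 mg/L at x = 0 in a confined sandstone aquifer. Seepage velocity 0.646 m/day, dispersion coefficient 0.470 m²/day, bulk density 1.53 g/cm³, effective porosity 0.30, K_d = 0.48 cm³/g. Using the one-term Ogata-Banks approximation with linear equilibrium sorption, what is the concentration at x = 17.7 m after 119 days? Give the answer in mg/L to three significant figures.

2.46 mg/L

Retardation factor R = 1 + ρ_b·K_d/n = 1 + 1.53 × 0.48/0.30 = 3.448.
Sorption retards both mechanisms: v_R = v/R = 0.1874 m/day, D_R = D/R = 0.1363 m²/day.
v_R·t = 0.1874 × 119 = 22.3006 m; 2√(D_R t) = 8.055 m; argument = (17.7 − 22.3006)/8.055 = -0.5711.
C = C₀ × ½·erfc(-0.5711) = 3.11 × 0.7904 = 2.46 mg/L.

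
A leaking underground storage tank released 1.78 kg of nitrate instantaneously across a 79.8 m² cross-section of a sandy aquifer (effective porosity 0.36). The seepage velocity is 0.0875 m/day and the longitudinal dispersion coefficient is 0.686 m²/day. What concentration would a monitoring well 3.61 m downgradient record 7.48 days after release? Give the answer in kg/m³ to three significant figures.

0.00504 kg/m³

For an instantaneous plane source, C(x,t) = M/(n_e·A·√(4πDt)) · exp(−(x−vt)²/(4Dt)), with n_e·A the pore (flow) area.
Plume center vt = 0.0875 × 7.48 = 0.6545 m, so the well at 3.61 m is 2.9555 m downgradient of the peak.
√(4πDt) = 8.030 m, giving peak height M/(n_e·A·√(4πDt)) = 1.78/(0.36 × 79.8 × 8.030) = 0.007716 kg/m³.
(x−vt)²/(4Dt) = (2.9555)²/(4 × 0.686 × 7.48) = 0.4256; exp(−0.4256) = 0.6534.
C = 0.007716 × 0.6534 = 0.00504 kg/m³.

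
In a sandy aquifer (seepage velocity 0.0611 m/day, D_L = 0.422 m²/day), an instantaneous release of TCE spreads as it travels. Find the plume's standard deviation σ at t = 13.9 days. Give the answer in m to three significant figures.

3.43 m

Dispersive spreading gives a Gaussian with σ² = 2Dt; advection only shifts the center.
σ = √(2 × 0.422 × 13.9) = 3.43 m.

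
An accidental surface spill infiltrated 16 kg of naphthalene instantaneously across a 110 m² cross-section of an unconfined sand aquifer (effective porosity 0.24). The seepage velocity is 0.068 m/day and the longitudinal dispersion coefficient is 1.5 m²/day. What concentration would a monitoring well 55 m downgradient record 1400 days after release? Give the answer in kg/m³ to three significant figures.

0.00308 kg/m³

For an instantaneous plane source, C(x,t) = M/(n_e·A·√(4πDt)) · exp(−(x−vt)²/(4Dt)), with n_e·A the pore (flow) area.
Plume center vt = 0.068 × 1400 = 95.2 m, so the well at 55 m is 40.2 m upgradient of the peak.
√(4πDt) = 162.4 m, giving peak height M/(n_e·A·√(4πDt)) = 16/(0.24 × 110 × 162.4) = 0.003732 kg/m³.
(x−vt)²/(4Dt) = (-40.2)²/(4 × 1.5 × 1400) = 0.1924; exp(−0.1924) = 0.8250.
C = 0.003732 × 0.8250 = 0.00308 kg/m³.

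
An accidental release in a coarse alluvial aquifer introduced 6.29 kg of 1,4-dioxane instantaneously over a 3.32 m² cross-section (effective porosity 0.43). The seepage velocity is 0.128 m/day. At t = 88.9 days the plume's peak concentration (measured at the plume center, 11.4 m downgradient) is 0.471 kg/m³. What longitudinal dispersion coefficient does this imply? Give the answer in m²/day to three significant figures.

At the plume center C_max = M/(n_e·A·√(4πDt)), so D = M²/(4πt·(n_e·A·C_max)²).
n_e·A·C_max = 0.43 × 3.32 × 0.471 = 0.6724 kg/m.
D = 6.29²/(4π × 88.9 × 0.6724²) = 0.0783 m²/day.

0.0783 m²/day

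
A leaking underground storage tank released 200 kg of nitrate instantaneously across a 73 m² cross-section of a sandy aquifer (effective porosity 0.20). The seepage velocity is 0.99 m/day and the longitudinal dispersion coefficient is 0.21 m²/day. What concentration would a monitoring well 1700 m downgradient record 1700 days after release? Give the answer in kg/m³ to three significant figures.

0.167 kg/m³

For an instantaneous plane source, C(x,t) = M/(n_e·A·√(4πDt)) · exp(−(x−vt)²/(4Dt)), with n_e·A the pore (flow) area.
Plume center vt = 0.99 × 1700 = 1683 m, so the well at 1700 m is 17 m downgradient of the peak.
√(4πDt) = 66.98 m, giving peak height M/(n_e·A·√(4πDt)) = 200/(0.20 × 73 × 66.98) = 0.2045 kg/m³.
(x−vt)²/(4Dt) = (17)²/(4 × 0.21 × 1700) = 0.2024; exp(−0.2024) = 0.8168.
C = 0.2045 × 0.8168 = 0.167 kg/m³.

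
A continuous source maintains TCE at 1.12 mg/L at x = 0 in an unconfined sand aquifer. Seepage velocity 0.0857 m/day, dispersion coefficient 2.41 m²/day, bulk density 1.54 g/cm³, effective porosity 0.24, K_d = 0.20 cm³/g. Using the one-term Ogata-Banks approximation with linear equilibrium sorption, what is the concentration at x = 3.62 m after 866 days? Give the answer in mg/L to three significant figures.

0.840 mg/L

Retardation factor R = 1 + ρ_b·K_d/n = 1 + 1.54 × 0.20/0.24 = 2.283.
Sorption retards both mechanisms: v_R = v/R = 0.03754 m/day, D_R = D/R = 1.056 m²/day.
v_R·t = 0.03754 × 866 = 32.50964 m; 2√(D_R t) = 60.48 m; argument = (3.62 − 32.50964)/60.48 = -0.4777.
C = C₀ × ½·erfc(-0.4777) = 1.12 × 0.7503 = 0.840 mg/L.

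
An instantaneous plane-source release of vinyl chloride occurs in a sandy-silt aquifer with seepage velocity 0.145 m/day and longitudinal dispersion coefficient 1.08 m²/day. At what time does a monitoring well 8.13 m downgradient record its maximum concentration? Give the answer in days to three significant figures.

24.7 days

For the 1D instantaneous-source solution, setting ∂C/∂t = 0 at fixed x gives v²t² + 2Dt − x² = 0, so t = (√(D² + v²x²) − D)/v².
√(D² + v²x²) = √(1.08² + 0.145² × 8.13²) = 1.599; v² = 0.021025.
t = (1.599 − 1.08)/0.021025 = 24.7 days (vs. the pure-advection estimate x/v = 56.1 d).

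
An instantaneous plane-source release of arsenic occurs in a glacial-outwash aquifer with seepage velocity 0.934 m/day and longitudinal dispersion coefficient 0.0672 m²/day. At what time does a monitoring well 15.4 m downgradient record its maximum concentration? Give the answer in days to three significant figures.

For the 1D instantaneous-source solution, setting ∂C/∂t = 0 at fixed x gives v²t² + 2Dt − x² = 0, so t = (√(D² + v²x²) − D)/v².
√(D² + v²x²) = √(0.0672² + 0.934² × 15.4²) = 14.38; v² = 0.872356.
t = (14.38 − 0.0672)/0.872356 = 16.4 days (vs. the pure-advection estimate x/v = 16.5 d).

16.4 days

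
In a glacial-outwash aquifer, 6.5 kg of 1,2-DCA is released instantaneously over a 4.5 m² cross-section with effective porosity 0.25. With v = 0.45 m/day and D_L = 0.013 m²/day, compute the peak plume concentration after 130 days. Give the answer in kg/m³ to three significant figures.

The peak of an instantaneous 1D plume sits at x = vt; there the Gaussian factor is 1 and C_max = M/(n_e·A·√(4πDt)), where n_e·A is the pore area the mass is dissolved in.
√(4πDt) = √(4π × 0.013 × 130) = 4.608 m, so C_max = 6.5/(0.25 × 4.5 × 4.608) = 1.25 kg/m³.

1.25 kg/m³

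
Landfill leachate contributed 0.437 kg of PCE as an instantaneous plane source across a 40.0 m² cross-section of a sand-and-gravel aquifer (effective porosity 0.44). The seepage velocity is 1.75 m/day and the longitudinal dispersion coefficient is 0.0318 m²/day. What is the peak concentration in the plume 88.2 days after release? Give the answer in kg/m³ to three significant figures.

The peak of an instantaneous 1D plume sits at x = vt; there the Gaussian factor is 1 and C_max = M/(n_e·A·√(4πDt)), where n_e·A is the pore area the mass is dissolved in.
√(4πDt) = √(4π × 0.0318 × 88.2) = 5.937 m, so C_max = 0.437/(0.44 × 40.0 × 5.937) = 0.00418 kg/m³.

0.00418 kg/m³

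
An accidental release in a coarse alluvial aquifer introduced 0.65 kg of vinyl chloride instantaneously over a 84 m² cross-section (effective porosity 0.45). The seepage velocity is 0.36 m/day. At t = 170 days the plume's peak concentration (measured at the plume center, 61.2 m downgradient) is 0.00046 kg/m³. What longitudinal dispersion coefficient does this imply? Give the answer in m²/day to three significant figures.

At the plume center C_max = M/(n_e·A·√(4πDt)), so D = M²/(4πt·(n_e·A·C_max)²).
n_e·A·C_max = 0.45 × 84 × 0.00046 = 0.01739 kg/m.
D = 0.65²/(4π × 170 × 0.01739²) = 0.654 m²/day.

0.654 m²/day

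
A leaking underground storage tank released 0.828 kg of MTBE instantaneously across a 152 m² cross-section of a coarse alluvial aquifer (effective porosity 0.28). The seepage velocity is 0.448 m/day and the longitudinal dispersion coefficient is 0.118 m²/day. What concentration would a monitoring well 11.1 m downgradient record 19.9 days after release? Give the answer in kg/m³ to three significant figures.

0.00215 kg/m³

For an instantaneous plane source, C(x,t) = M/(n_e·A·√(4πDt)) · exp(−(x−vt)²/(4Dt)), with n_e·A the pore (flow) area.
Plume center vt = 0.448 × 19.9 = 8.9152 m, so the well at 11.1 m is 2.1848 m downgradient of the peak.
√(4πDt) = 5.432 m, giving peak height M/(n_e·A·√(4πDt)) = 0.828/(0.28 × 152 × 5.432) = 0.003582 kg/m³.
(x−vt)²/(4Dt) = (2.1848)²/(4 × 0.118 × 19.9) = 0.5082; exp(−0.5082) = 0.6016.
C = 0.003582 × 0.6016 = 0.00215 kg/m³.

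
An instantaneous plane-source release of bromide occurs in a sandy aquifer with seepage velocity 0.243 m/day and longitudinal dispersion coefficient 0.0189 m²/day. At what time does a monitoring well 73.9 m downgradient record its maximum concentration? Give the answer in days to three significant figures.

For the 1D instantaneous-source solution, setting ∂C/∂t = 0 at fixed x gives v²t² + 2Dt − x² = 0, so t = (√(D² + v²x²) − D)/v².
√(D² + v²x²) = √(0.0189² + 0.243² × 73.9²) = 17.96; v² = 0.059049.
t = (17.96 − 0.0189)/0.059049 = 304 days (vs. the pure-advection estimate x/v = 304 d).

304 days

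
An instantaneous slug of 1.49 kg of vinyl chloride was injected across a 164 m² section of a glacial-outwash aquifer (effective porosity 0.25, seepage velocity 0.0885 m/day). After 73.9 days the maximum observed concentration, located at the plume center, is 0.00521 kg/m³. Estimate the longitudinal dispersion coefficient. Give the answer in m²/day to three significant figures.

At the plume center C_max = M/(n_e·A·√(4πDt)), so D = M²/(4πt·(n_e·A·C_max)²).
n_e·A·C_max = 0.25 × 164 × 0.00521 = 0.2136 kg/m.
D = 1.49²/(4π × 73.9 × 0.2136²) = 0.0524 m²/day.

0.0524 m²/day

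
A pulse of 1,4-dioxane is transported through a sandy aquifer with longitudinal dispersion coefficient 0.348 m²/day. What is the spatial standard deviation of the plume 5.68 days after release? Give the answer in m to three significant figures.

1.99 m

Dispersive spreading gives a Gaussian with σ² = 2Dt; advection only shifts the center.
σ = √(2 × 0.348 × 5.68) = 1.99 m.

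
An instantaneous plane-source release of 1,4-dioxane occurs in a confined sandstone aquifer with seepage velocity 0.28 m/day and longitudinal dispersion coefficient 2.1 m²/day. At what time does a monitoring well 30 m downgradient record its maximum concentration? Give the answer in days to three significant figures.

For the 1D instantaneous-source solution, setting ∂C/∂t = 0 at fixed x gives v²t² + 2Dt − x² = 0, so t = (√(D² + v²x²) − D)/v².
√(D² + v²x²) = √(2.1² + 0.28² × 30²) = 8.659; v² = 0.0784.
t = (8.659 − 2.1)/0.0784 = 83.7 days (vs. the pure-advection estimate x/v = 107 d).

83.7 days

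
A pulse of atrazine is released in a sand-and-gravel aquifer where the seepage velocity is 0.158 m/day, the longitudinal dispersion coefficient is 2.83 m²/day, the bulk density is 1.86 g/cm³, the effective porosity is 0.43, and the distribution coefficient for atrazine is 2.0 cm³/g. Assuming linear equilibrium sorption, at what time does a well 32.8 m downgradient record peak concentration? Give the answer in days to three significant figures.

Retardation factor R = 1 + ρ_b·K_d/n = 1 + 1.86 × 2.0/0.43 = 9.651.
Sorption retards both mechanisms: v_R = v/R = 0.01637 m/day, D_R = D/R = 0.2932 m²/day.
Peak time from v_R²t² + 2D_R t − x² = 0: t = (√(D_R² + v_R²x²) − D_R)/v_R².
√(D_R² + v_R²x²) = √(0.2932² + 0.01637² × 32.8²) = 0.6118; v_R² = 0.0002680.
t = (0.6118 − 0.2932)/0.0002680 = 1190 days.

1190 days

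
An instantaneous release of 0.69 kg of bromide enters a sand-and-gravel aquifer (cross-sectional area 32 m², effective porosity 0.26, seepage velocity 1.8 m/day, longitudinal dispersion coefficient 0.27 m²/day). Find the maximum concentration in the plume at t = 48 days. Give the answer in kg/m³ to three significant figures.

0.00650 kg/m³

The peak of an instantaneous 1D plume sits at x = vt; there the Gaussian factor is 1 and C_max = M/(n_e·A·√(4πDt)), where n_e·A is the pore area the mass is dissolved in.
√(4πDt) = √(4π × 0.27 × 48) = 12.76 m, so C_max = 0.69/(0.26 × 32 × 12.76) = 0.00650 kg/m³.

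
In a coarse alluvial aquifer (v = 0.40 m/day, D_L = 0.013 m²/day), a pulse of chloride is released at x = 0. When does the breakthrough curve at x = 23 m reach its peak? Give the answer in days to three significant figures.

57.4 days

For the 1D instantaneous-source solution, setting ∂C/∂t = 0 at fixed x gives v²t² + 2Dt − x² = 0, so t = (√(D² + v²x²) − D)/v².
√(D² + v²x²) = √(0.013² + 0.40² × 23²) = 9.200; v² = 0.16.
t = (9.200 − 0.013)/0.16 = 57.4 days (vs. the pure-advection estimate x/v = 57.5 d).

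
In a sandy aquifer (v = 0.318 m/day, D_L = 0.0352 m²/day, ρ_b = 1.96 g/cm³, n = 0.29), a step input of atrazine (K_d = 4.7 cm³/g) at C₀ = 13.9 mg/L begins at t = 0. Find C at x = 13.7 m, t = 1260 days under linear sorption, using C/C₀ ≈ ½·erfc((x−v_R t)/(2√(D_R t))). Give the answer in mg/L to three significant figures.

Retardation factor R = 1 + ρ_b·K_d/n = 1 + 1.96 × 4.7/0.29 = 32.77.
Sorption retards both mechanisms: v_R = v/R = 0.009704 m/day, D_R = D/R = 0.001074 m²/day.
v_R·t = 0.009704 × 1260 = 12.22704 m; 2√(D_R t) = 2.327 m; argument = (13.7 − 12.22704)/2.327 = 0.6330.
C = C₀ × ½·erfc(0.6330) = 13.9 × 0.1853 = 2.58 mg/L.

2.58 mg/L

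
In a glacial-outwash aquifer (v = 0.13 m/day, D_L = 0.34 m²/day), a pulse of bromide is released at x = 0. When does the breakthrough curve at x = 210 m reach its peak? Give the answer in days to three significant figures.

For the 1D instantaneous-source solution, setting ∂C/∂t = 0 at fixed x gives v²t² + 2Dt − x² = 0, so t = (√(D² + v²x²) − D)/v².
√(D² + v²x²) = √(0.34² + 0.13² × 210²) = 27.30; v² = 0.0169.
t = (27.30 − 0.34)/0.0169 = 1600 days (vs. the pure-advection estimate x/v = 1620 d).

1600 days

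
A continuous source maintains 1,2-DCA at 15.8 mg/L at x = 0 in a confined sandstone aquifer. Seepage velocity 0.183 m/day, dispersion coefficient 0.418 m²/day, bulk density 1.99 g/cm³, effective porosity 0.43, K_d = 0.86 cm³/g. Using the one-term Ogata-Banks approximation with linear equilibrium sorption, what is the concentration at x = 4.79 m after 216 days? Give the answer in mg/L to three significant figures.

11.1 mg/L

Retardation factor R = 1 + ρ_b·K_d/n = 1 + 1.99 × 0.86/0.43 = 4.980.
Sorption retards both mechanisms: v_R = v/R = 0.03675 m/day, D_R = D/R = 0.08394 m²/day.
v_R·t = 0.03675 × 216 = 7.938 m; 2√(D_R t) = 8.516 m; argument = (4.79 − 7.938)/8.516 = -0.3697.
C = C₀ × ½·erfc(-0.3697) = 15.8 × 0.6995 = 11.1 mg/L.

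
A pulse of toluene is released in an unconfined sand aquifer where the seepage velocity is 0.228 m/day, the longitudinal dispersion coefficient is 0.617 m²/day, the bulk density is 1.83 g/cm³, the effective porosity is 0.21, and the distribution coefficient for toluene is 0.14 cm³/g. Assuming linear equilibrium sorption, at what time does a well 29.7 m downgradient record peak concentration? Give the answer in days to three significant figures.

264 days

Retardation factor R = 1 + ρ_b·K_d/n = 1 + 1.83 × 0.14/0.21 = 2.220.
Sorption retards both mechanisms: v_R = v/R = 0.1027 m/day, D_R = D/R = 0.2779 m²/day.
Peak time from v_R²t² + 2D_R t − x² = 0: t = (√(D_R² + v_R²x²) − D_R)/v_R².
√(D_R² + v_R²x²) = √(0.2779² + 0.1027² × 29.7²) = 3.063; v_R² = 0.01055.
t = (3.063 − 0.2779)/0.01055 = 264 days.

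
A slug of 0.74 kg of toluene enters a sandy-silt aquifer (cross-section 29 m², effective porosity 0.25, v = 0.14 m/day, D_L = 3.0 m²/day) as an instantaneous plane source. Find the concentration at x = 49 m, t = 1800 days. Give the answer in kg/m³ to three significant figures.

5.81e-05 kg/m³

For an instantaneous plane source, C(x,t) = M/(n_e·A·√(4πDt)) · exp(−(x−vt)²/(4Dt)), with n_e·A the pore (flow) area.
Plume center vt = 0.14 × 1800 = 252 m, so the well at 49 m is 203 m upgradient of the peak.
√(4πDt) = 260.5 m, giving peak height M/(n_e·A·√(4πDt)) = 0.74/(0.25 × 29 × 260.5) = 0.0003918 kg/m³.
(x−vt)²/(4Dt) = (-203)²/(4 × 3.0 × 1800) = 1.908; exp(−1.908) = 0.1484.
C = 0.0003918 × 0.1484 = 5.81e-05 kg/m³.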